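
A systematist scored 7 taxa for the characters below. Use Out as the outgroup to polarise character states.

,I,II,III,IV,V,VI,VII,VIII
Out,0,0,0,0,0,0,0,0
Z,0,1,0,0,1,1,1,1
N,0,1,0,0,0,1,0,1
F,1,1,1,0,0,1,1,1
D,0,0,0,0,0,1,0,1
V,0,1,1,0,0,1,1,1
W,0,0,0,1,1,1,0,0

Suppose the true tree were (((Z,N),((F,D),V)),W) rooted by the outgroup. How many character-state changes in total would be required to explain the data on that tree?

13

Map each character onto (((Z,N),((F,D),V)),W) (rooted by Out) and count the minimum state changes it requires (Fitch parsimony):
I: 1; II: 2; III: 2; IV: 1; V: 2; VI: 1; VII: 3; VIII: 1.
Total tree length = 13.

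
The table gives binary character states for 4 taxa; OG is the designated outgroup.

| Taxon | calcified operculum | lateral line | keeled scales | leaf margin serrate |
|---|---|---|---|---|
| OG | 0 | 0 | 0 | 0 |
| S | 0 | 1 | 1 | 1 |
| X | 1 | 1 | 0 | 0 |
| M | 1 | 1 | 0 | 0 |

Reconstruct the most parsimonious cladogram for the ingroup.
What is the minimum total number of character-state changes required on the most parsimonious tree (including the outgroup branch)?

4

The outgroup has state '0' for every character, so '1' is the derived state throughout.
Only M and X show the derived state '1' for calcified operculum, supporting them as a clade.
lateral line (derived state '1') is shared by all ingroup taxa — unites the whole ingroup.
keeled scales (derived state '1') is unique to S (autapomorphy; uninformative for grouping).
leaf margin serrate (derived state '1') is unique to S (autapomorphy; uninformative for grouping).
Most parsimonious ingroup topology: (S,(X,M)).
Changes per character on this tree: calcified operculum: 1; lateral line: 1; keeled scales: 1; leaf margin serrate: 1.
Total = 4.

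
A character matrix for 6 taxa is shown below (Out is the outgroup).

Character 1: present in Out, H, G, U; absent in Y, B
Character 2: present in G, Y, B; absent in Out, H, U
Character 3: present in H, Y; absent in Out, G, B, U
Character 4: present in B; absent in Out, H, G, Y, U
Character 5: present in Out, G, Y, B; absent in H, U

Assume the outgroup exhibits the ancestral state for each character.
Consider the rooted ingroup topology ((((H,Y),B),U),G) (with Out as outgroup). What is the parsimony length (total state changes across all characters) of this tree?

9

Map each character onto ((((H,Y),B),U),G) (rooted by Out) and count the minimum state changes it requires (Fitch parsimony):
Character 1: 2; Character 2: 3; Character 3: 1; Character 4: 1; Character 5: 2.
Total tree length = 9.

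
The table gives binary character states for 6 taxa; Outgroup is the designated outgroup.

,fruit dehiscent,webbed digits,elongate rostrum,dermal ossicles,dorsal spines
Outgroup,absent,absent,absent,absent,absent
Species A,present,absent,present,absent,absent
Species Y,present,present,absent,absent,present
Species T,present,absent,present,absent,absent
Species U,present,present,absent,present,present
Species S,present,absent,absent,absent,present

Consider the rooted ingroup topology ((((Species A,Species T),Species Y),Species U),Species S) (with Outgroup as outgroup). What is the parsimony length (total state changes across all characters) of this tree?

7

Map each character onto ((((Species A,Species T),Species Y),Species U),Species S) (rooted by Outgroup) and count the minimum state changes it requires (Fitch parsimony):
fruit dehiscent: 1; webbed digits: 2; elongate rostrum: 1; dermal ossicles: 1; dorsal spines: 2.
Total tree length = 7.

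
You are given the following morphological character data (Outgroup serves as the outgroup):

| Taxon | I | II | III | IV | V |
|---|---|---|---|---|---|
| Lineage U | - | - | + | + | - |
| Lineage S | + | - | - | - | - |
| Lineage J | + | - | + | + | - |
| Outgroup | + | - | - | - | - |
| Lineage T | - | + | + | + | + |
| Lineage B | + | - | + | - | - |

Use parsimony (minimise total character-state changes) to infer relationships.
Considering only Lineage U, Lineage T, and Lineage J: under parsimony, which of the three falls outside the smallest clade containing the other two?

Lineage J

Character polarity is set by the outgroup: the derived state is whichever differs from the outgroup's state, so for I the derived state is '-', and for the remaining characters it is '+'.
I (derived state '-') is shared by Lineage T and Lineage U — a synapomorphy uniting that clade.
II (derived state '+') is unique to Lineage T (autapomorphy; uninformative for grouping).
III (derived state '+') is shared by Lineage B, Lineage J, Lineage T, and Lineage U — a synapomorphy uniting that clade.
Only Lineage J, Lineage T, and Lineage U show the derived state '+' for IV, supporting them as a clade.
V: derived state '+' in Lineage T only — an autapomorphy, so it tells us nothing about relationships among taxa.
Most parsimonious ingroup topology: (Lineage S,(((Lineage U,Lineage T),Lineage J),Lineage B)).
Lineage T and Lineage U share a more recent common ancestor with each other than either does with Lineage J, so Lineage J is the least closely related of the three.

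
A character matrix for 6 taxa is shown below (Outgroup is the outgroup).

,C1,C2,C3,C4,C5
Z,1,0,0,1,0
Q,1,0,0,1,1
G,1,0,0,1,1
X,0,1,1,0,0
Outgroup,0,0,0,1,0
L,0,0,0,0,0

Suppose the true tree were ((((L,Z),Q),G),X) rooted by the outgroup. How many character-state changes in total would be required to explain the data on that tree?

Map each character onto ((((L,Z),Q),G),X) (rooted by Outgroup) and count the minimum state changes it requires (Fitch parsimony):
C1: 2; C2: 1; C3: 1; C4: 2; C5: 2.
Total tree length = 8.

8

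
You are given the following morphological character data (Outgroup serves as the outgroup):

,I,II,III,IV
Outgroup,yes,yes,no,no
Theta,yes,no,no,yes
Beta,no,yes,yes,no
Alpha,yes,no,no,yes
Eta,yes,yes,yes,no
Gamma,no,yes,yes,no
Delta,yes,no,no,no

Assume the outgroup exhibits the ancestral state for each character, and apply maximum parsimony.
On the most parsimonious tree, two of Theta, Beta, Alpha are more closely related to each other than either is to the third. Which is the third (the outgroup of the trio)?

Beta

Character polarity is set by the outgroup: the derived state is whichever differs from the outgroup's state, so for I, II the derived state is 'no', and for the remaining characters it is 'yes'.
I: derived state 'no' in Beta and Gamma only — synapomorphy for {Beta, Gamma}.
II: derived state 'no' in Alpha, Delta, and Theta only — synapomorphy for {Alpha, Delta, Theta}.
Only Beta, Eta, and Gamma show the derived state 'yes' for III, supporting them as a clade.
IV: derived state 'yes' in Alpha and Theta only — synapomorphy for {Alpha, Theta}.
Most parsimonious ingroup topology: (((Theta,Alpha),Delta),((Beta,Gamma),Eta)).
Theta and Alpha share a more recent common ancestor with each other than either does with Beta, so Beta is the least closely related of the three.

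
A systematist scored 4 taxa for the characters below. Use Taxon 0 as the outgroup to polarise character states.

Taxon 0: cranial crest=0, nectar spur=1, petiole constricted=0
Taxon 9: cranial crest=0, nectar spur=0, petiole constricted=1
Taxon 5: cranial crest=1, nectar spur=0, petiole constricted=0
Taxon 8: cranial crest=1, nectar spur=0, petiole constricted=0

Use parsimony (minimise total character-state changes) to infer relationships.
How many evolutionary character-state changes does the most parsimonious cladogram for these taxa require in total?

3

Character polarity is set by the outgroup: the derived state is whichever differs from the outgroup's state, so for nectar spur the derived state is '0', and for the remaining characters it is '1'.
Only Taxon 5 and Taxon 8 show the derived state '1' for cranial crest, supporting them as a clade.
nectar spur (derived state '0') is shared by all ingroup taxa — unites the whole ingroup.
petiole constricted (derived state '1') is unique to Taxon 9 (autapomorphy; uninformative for grouping).
Most parsimonious ingroup topology: (Taxon 9,(Taxon 5,Taxon 8)).
Changes per character on this tree: cranial crest: 1; nectar spur: 1; petiole constricted: 1.
Total = 3.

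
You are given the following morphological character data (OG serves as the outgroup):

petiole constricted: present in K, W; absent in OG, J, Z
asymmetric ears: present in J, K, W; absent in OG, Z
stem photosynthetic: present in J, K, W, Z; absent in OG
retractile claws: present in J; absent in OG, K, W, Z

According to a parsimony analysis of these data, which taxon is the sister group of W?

K

The outgroup has state 'absent' for every character, so 'present' is the derived state throughout.
Only K and W show the derived state 'present' for petiole constricted, supporting them as a clade.
asymmetric ears (derived state 'present') is shared by J, K, and W — a synapomorphy uniting that clade.
All ingroup taxa share the derived state 'present' for stem photosynthetic; it defines the ingroup but does not resolve relationships within it.
retractile claws: derived state 'present' in J only — an autapomorphy, so it tells us nothing about relationships among taxa.
Most parsimonious ingroup topology: ((J,(K,W)),Z).
W and K form a cherry on this tree, so they are sister taxa.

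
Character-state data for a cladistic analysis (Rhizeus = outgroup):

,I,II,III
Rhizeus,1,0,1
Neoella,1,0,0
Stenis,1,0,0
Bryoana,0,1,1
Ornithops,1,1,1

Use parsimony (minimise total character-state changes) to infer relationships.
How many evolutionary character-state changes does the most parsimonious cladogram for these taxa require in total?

3

Character polarity is set by the outgroup: the derived state is whichever differs from the outgroup's state, so for I, III the derived state is '0', and for the remaining characters it is '1'.
I (derived state '0') is unique to Bryoana (autapomorphy; uninformative for grouping).
II: derived state '1' in Bryoana and Ornithops only — synapomorphy for {Bryoana, Ornithops}.
Only Neoella and Stenis show the derived state '0' for III, supporting them as a clade.
Most parsimonious ingroup topology: ((Neoella,Stenis),(Bryoana,Ornithops)).
Changes per character on this tree: I: 1; II: 1; III: 1.
Total = 3.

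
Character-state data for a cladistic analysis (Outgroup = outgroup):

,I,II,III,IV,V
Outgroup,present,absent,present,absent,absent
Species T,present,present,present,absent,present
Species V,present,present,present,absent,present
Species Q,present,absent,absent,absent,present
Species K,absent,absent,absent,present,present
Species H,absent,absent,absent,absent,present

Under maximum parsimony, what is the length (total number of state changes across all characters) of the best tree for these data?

5

Character polarity is set by the outgroup: the derived state is whichever differs from the outgroup's state, so for I, III the derived state is 'absent', and for the remaining characters it is 'present'.
Only Species H and Species K show the derived state 'absent' for I, supporting them as a clade.
II (derived state 'present') is shared by Species T and Species V — a synapomorphy uniting that clade.
III (derived state 'absent') is shared by Species H, Species K, and Species Q — a synapomorphy uniting that clade.
IV: derived state 'present' in Species K only — an autapomorphy, so it tells us nothing about relationships among taxa.
All ingroup taxa share the derived state 'present' for V; it defines the ingroup but does not resolve relationships within it.
Most parsimonious ingroup topology: ((Species T,Species V),(Species Q,(Species K,Species H))).
Changes per character on this tree: I: 1; II: 1; III: 1; IV: 1; V: 1.
Total = 5.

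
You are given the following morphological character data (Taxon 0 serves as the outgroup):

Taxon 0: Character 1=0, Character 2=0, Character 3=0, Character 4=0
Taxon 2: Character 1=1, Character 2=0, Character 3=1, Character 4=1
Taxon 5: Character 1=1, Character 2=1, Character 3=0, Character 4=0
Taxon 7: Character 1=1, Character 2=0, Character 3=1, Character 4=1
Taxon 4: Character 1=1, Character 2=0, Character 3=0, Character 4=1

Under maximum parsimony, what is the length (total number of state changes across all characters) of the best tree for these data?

The outgroup has state '0' for every character, so '1' is the derived state throughout.
Character 1 (derived state '1') is shared by all ingroup taxa — unites the whole ingroup.
Character 2 (derived state '1') is unique to Taxon 5 (autapomorphy; uninformative for grouping).
Character 3 (derived state '1') is shared by Taxon 2 and Taxon 7 — a synapomorphy uniting that clade.
Only Taxon 2, Taxon 4, and Taxon 7 show the derived state '1' for Character 4, supporting them as a clade.
Most parsimonious ingroup topology: (((Taxon 2,Taxon 7),Taxon 4),Taxon 5).
Changes per character on this tree: Character 1: 1; Character 2: 1; Character 3: 1; Character 4: 1.
Total = 4.

4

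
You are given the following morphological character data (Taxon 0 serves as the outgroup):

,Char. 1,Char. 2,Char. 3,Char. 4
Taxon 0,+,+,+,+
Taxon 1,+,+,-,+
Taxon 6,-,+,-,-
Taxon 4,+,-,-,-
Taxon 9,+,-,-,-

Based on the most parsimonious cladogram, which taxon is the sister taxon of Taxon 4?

The outgroup has state '+' for every character, so '-' is the derived state throughout.
Char. 1 (derived state '-') is unique to Taxon 6 (autapomorphy; uninformative for grouping).
Only Taxon 4 and Taxon 9 show the derived state '-' for Char. 2, supporting them as a clade.
Char. 3 (derived state '-') is shared by all ingroup taxa — unites the whole ingroup.
Only Taxon 4, Taxon 6, and Taxon 9 show the derived state '-' for Char. 4, supporting them as a clade.
Most parsimonious ingroup topology: (Taxon 1,(Taxon 6,(Taxon 4,Taxon 9))).
Taxon 4 and Taxon 9 form a cherry on this tree, so they are sister taxa.

Taxon 9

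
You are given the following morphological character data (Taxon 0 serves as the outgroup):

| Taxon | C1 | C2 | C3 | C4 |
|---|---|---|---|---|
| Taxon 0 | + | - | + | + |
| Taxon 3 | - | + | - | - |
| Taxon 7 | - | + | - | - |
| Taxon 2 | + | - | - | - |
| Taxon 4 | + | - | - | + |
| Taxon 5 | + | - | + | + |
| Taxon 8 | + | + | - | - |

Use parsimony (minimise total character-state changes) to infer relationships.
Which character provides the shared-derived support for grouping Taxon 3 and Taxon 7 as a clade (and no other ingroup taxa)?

C1

Character polarity is set by the outgroup: the derived state is whichever differs from the outgroup's state, so for C1, C3, C4 the derived state is '-', and for the remaining characters it is '+'.
Only Taxon 3 and Taxon 7 show the derived state '-' for C1, supporting them as a clade.
Only Taxon 3, Taxon 7, and Taxon 8 show the derived state '+' for C2, supporting them as a clade.
C3: derived state '-' in Taxon 2, Taxon 3, Taxon 4, Taxon 7, and Taxon 8 only — synapomorphy for {Taxon 2, Taxon 3, Taxon 4, Taxon 7, Taxon 8}.
Only Taxon 2, Taxon 3, Taxon 7, and Taxon 8 show the derived state '-' for C4, supporting them as a clade.
Most parsimonious ingroup topology: (((((Taxon 3,Taxon 7),Taxon 8),Taxon 2),Taxon 4),Taxon 5).
The clade {Taxon 3, Taxon 7} is supported by C1: its derived state '-' occurs in exactly those taxa and in no other taxon (including the outgroup).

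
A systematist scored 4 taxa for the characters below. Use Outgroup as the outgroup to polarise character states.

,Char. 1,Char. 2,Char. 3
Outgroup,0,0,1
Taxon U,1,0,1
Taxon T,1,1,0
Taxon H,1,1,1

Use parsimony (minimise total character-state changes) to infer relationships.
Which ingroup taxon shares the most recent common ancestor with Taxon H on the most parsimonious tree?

Character polarity is set by the outgroup: the derived state is whichever differs from the outgroup's state, so for Char. 3 the derived state is '0', and for the remaining characters it is '1'.
Char. 1 (derived state '1') is shared by all ingroup taxa — unites the whole ingroup.
Char. 2 (derived state '1') is shared by Taxon H and Taxon T — a synapomorphy uniting that clade.
Char. 3: derived state '0' in Taxon T only — an autapomorphy, so it tells us nothing about relationships among taxa.
Most parsimonious ingroup topology: (Taxon U,(Taxon T,Taxon H)).
Taxon H and Taxon T form a cherry on this tree, so they are sister taxa.

Taxon T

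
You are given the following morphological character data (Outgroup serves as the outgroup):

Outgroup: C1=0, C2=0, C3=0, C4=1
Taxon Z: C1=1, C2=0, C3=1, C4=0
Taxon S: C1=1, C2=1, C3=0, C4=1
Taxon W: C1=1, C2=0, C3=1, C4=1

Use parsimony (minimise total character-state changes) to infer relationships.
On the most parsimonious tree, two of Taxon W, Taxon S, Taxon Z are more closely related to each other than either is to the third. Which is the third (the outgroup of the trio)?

Taxon S

Character polarity is set by the outgroup: the derived state is whichever differs from the outgroup's state, so for C4 the derived state is '0', and for the remaining characters it is '1'.
C1 (derived state '1') is shared by all ingroup taxa — unites the whole ingroup.
C2 (derived state '1') is unique to Taxon S (autapomorphy; uninformative for grouping).
Only Taxon W and Taxon Z show the derived state '1' for C3, supporting them as a clade.
C4 (derived state '0') is unique to Taxon Z (autapomorphy; uninformative for grouping).
Most parsimonious ingroup topology: ((Taxon W,Taxon Z),Taxon S).
Taxon Z and Taxon W share a more recent common ancestor with each other than either does with Taxon S, so Taxon S is the least closely related of the three.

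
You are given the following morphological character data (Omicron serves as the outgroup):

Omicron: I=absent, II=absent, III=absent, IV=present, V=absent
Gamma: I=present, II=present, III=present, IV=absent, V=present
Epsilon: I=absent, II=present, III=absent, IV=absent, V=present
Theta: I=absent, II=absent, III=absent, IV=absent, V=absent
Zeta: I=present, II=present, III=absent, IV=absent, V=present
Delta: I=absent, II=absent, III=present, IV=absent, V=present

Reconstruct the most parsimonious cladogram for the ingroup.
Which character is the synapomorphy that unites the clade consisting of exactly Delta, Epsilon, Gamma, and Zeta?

V

Character polarity is set by the outgroup: the derived state is whichever differs from the outgroup's state, so for IV the derived state is 'absent', and for the remaining characters it is 'present'.
Only Gamma and Zeta show the derived state 'present' for I, supporting them as a clade.
Only Epsilon, Gamma, and Zeta show the derived state 'present' for II, supporting them as a clade.
III (state 'present') occurs in Delta and Gamma but conflicts with the nesting implied by the other characters — most parsimoniously interpreted as homoplasy.
IV (derived state 'absent') is shared by all ingroup taxa — unites the whole ingroup.
V: derived state 'present' in Delta, Epsilon, Gamma, and Zeta only — synapomorphy for {Delta, Epsilon, Gamma, Zeta}.
Most parsimonious ingroup topology: ((((Gamma,Zeta),Epsilon),Delta),Theta).
The clade {Delta, Epsilon, Gamma, Zeta} is supported by V: its derived state 'present' occurs in exactly those taxa and in no other taxon (including the outgroup).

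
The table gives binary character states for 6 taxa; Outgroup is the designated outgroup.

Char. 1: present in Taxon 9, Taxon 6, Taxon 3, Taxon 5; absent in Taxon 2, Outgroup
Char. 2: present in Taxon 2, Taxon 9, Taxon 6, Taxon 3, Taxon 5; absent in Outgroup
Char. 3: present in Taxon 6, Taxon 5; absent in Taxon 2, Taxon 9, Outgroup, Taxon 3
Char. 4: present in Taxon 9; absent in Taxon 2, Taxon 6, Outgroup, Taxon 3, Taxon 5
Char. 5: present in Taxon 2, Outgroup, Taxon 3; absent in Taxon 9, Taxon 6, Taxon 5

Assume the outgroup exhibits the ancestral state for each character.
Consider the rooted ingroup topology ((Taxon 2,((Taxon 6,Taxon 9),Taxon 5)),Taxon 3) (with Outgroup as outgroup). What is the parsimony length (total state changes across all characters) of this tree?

7

Map each character onto ((Taxon 2,((Taxon 6,Taxon 9),Taxon 5)),Taxon 3) (rooted by Outgroup) and count the minimum state changes it requires (Fitch parsimony):
Char. 1: 2; Char. 2: 1; Char. 3: 2; Char. 4: 1; Char. 5: 1.
Total tree length = 7.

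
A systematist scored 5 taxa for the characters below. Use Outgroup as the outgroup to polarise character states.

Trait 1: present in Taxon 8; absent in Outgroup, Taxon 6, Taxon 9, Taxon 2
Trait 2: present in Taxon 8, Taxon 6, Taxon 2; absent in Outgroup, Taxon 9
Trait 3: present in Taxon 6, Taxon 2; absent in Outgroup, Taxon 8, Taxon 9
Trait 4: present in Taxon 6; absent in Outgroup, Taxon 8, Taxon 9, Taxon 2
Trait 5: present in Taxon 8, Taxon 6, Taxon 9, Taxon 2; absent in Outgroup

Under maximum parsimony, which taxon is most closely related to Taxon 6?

The outgroup has state 'absent' for every character, so 'present' is the derived state throughout.
Trait 1: derived state 'present' in Taxon 8 only — an autapomorphy, so it tells us nothing about relationships among taxa.
Only Taxon 2, Taxon 6, and Taxon 8 show the derived state 'present' for Trait 2, supporting them as a clade.
Trait 3: derived state 'present' in Taxon 2 and Taxon 6 only — synapomorphy for {Taxon 2, Taxon 6}.
Trait 4: derived state 'present' in Taxon 6 only — an autapomorphy, so it tells us nothing about relationships among taxa.
All ingroup taxa share the derived state 'present' for Trait 5; it defines the ingroup but does not resolve relationships within it.
Most parsimonious ingroup topology: ((Taxon 8,(Taxon 6,Taxon 2)),Taxon 9).
Taxon 6 and Taxon 2 form a cherry on this tree, so they are sister taxa.

Taxon 2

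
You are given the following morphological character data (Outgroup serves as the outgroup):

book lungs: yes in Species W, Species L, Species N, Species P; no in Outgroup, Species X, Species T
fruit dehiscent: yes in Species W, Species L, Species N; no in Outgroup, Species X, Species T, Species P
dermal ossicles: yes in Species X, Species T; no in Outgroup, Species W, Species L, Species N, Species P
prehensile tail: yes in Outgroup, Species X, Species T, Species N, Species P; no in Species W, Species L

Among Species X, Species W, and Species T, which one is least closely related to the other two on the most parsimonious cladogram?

Character polarity is set by the outgroup: the derived state is whichever differs from the outgroup's state, so for prehensile tail the derived state is 'no', and for the remaining characters it is 'yes'.
book lungs (derived state 'yes') is shared by Species L, Species N, Species P, and Species W — a synapomorphy uniting that clade.
fruit dehiscent: derived state 'yes' in Species L, Species N, and Species W only — synapomorphy for {Species L, Species N, Species W}.
Only Species T and Species X show the derived state 'yes' for dermal ossicles, supporting them as a clade.
Only Species L and Species W show the derived state 'no' for prehensile tail, supporting them as a clade.
Most parsimonious ingroup topology: ((Species X,Species T),(((Species W,Species L),Species N),Species P)).
Species X and Species T share a more recent common ancestor with each other than either does with Species W, so Species W is the least closely related of the three.

Species W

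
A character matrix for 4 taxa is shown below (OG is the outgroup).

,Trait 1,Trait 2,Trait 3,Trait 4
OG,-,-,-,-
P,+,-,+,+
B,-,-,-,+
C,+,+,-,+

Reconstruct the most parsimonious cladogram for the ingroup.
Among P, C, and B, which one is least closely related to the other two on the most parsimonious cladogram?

The outgroup has state '-' for every character, so '+' is the derived state throughout.
Trait 1: derived state '+' in C and P only — synapomorphy for {C, P}.
Trait 2: derived state '+' in C only — an autapomorphy, so it tells us nothing about relationships among taxa.
Trait 3: derived state '+' in P only — an autapomorphy, so it tells us nothing about relationships among taxa.
All ingroup taxa share the derived state '+' for Trait 4; it defines the ingroup but does not resolve relationships within it.
Most parsimonious ingroup topology: ((P,C),B).
P and C share a more recent common ancestor with each other than either does with B, so B is the least closely related of the three.

B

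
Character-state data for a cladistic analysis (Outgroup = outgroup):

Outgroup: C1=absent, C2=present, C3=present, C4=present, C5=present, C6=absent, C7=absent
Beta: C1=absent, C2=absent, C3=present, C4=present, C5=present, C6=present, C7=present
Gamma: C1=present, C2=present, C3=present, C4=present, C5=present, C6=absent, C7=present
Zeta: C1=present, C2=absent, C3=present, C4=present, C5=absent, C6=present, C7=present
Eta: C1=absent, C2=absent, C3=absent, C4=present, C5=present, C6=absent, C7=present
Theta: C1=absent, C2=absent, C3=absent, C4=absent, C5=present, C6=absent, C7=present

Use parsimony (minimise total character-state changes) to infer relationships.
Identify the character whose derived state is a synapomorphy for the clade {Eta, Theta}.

C3

Character polarity is set by the outgroup: the derived state is whichever differs from the outgroup's state, so for C2, C3, C4, C5 the derived state is 'absent', and for the remaining characters it is 'present'.
C1 groups Gamma and Zeta, which is incompatible with the clades supported by the remaining characters; treating it as convergent (homoplasy) costs fewer steps than any alternative tree.
C2: derived state 'absent' in Beta, Eta, Theta, and Zeta only — synapomorphy for {Beta, Eta, Theta, Zeta}.
C3: derived state 'absent' in Eta and Theta only — synapomorphy for {Eta, Theta}.
C4: derived state 'absent' in Theta only — an autapomorphy, so it tells us nothing about relationships among taxa.
C5: derived state 'absent' in Zeta only — an autapomorphy, so it tells us nothing about relationships among taxa.
Only Beta and Zeta show the derived state 'present' for C6, supporting them as a clade.
C7 (derived state 'present') is shared by all ingroup taxa — unites the whole ingroup.
Most parsimonious ingroup topology: (((Beta,Zeta),(Eta,Theta)),Gamma).
The clade {Eta, Theta} is supported by C3: its derived state 'absent' occurs in exactly those taxa and in no other taxon (including the outgroup).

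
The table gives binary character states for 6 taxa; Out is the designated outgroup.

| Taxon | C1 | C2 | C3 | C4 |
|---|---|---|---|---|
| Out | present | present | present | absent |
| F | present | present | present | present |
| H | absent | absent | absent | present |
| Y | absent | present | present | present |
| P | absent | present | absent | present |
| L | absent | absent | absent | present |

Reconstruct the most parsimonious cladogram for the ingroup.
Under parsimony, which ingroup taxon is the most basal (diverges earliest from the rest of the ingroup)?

Character polarity is set by the outgroup: the derived state is whichever differs from the outgroup's state, so for C1, C2, C3 the derived state is 'absent', and for the remaining characters it is 'present'.
C1 (derived state 'absent') is shared by H, L, P, and Y — a synapomorphy uniting that clade.
C2 (derived state 'absent') is shared by H and L — a synapomorphy uniting that clade.
C3: derived state 'absent' in H, L, and P only — synapomorphy for {H, L, P}.
All ingroup taxa share the derived state 'present' for C4; it defines the ingroup but does not resolve relationships within it.
Most parsimonious ingroup topology: (F,(((H,L),P),Y)).
F is sister to the clade containing all other ingroup taxa, so it is the earliest-diverging (most basal) ingroup lineage.

F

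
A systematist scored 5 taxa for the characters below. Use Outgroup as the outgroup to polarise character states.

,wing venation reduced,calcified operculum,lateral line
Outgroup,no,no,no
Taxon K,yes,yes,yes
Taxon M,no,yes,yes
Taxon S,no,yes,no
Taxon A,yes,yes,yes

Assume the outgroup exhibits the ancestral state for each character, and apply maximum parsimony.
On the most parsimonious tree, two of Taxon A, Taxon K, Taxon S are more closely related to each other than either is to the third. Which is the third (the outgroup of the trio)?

Taxon S

The outgroup has state 'no' for every character, so 'yes' is the derived state throughout.
wing venation reduced (derived state 'yes') is shared by Taxon A and Taxon K — a synapomorphy uniting that clade.
All ingroup taxa share the derived state 'yes' for calcified operculum; it defines the ingroup but does not resolve relationships within it.
Only Taxon A, Taxon K, and Taxon M show the derived state 'yes' for lateral line, supporting them as a clade.
Most parsimonious ingroup topology: (((Taxon K,Taxon A),Taxon M),Taxon S).
Taxon K and Taxon A share a more recent common ancestor with each other than either does with Taxon S, so Taxon S is the least closely related of the three.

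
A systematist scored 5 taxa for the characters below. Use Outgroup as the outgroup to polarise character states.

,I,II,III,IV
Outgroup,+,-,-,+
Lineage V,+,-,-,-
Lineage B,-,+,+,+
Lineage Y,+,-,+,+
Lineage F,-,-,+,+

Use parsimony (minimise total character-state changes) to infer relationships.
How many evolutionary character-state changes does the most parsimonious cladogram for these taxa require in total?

Character polarity is set by the outgroup: the derived state is whichever differs from the outgroup's state, so for I, IV the derived state is '-', and for the remaining characters it is '+'.
Only Lineage B and Lineage F show the derived state '-' for I, supporting them as a clade.
II (derived state '+') is unique to Lineage B (autapomorphy; uninformative for grouping).
III (derived state '+') is shared by Lineage B, Lineage F, and Lineage Y — a synapomorphy uniting that clade.
IV: derived state '-' in Lineage V only — an autapomorphy, so it tells us nothing about relationships among taxa.
Most parsimonious ingroup topology: (Lineage V,((Lineage B,Lineage F),Lineage Y)).
Changes per character on this tree: I: 1; II: 1; III: 1; IV: 1.
Total = 4.

4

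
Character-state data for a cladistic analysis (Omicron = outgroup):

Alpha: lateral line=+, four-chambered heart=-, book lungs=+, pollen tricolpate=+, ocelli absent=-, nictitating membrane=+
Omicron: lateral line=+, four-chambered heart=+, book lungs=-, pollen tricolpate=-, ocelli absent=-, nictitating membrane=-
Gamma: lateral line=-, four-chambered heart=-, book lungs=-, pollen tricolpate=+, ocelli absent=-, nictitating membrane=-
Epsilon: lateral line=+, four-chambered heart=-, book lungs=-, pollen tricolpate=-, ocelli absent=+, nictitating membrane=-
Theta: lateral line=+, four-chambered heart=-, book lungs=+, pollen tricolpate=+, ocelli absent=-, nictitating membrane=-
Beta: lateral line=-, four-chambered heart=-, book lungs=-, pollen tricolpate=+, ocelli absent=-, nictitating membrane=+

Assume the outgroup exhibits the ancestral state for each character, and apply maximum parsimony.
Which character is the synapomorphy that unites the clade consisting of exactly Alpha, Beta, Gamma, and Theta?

Character polarity is set by the outgroup: the derived state is whichever differs from the outgroup's state, so for lateral line, four-chambered heart the derived state is '-', and for the remaining characters it is '+'.
lateral line: derived state '-' in Beta and Gamma only — synapomorphy for {Beta, Gamma}.
All ingroup taxa share the derived state '-' for four-chambered heart; it defines the ingroup but does not resolve relationships within it.
Only Alpha and Theta show the derived state '+' for book lungs, supporting them as a clade.
Only Alpha, Beta, Gamma, and Theta show the derived state '+' for pollen tricolpate, supporting them as a clade.
ocelli absent (derived state '+') is unique to Epsilon (autapomorphy; uninformative for grouping).
nictitating membrane groups Alpha and Beta, which is incompatible with the clades supported by the remaining characters; treating it as convergent (homoplasy) costs fewer steps than any alternative tree.
Most parsimonious ingroup topology: (((Theta,Alpha),(Gamma,Beta)),Epsilon).
The clade {Alpha, Beta, Gamma, Theta} is supported by pollen tricolpate: its derived state '+' occurs in exactly those taxa and in no other taxon (including the outgroup).

pollen tricolpate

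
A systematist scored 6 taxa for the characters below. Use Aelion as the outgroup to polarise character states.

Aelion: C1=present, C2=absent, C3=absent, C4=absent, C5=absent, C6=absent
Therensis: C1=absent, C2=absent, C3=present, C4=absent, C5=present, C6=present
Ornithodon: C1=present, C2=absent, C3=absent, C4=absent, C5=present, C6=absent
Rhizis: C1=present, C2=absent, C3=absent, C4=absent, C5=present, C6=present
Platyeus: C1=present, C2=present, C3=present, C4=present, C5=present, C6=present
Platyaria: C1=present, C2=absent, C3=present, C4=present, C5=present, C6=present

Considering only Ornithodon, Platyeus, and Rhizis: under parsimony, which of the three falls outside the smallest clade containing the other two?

Ornithodon

Character polarity is set by the outgroup: the derived state is whichever differs from the outgroup's state, so for C1 the derived state is 'absent', and for the remaining characters it is 'present'.
C1: derived state 'absent' in Therensis only — an autapomorphy, so it tells us nothing about relationships among taxa.
C2 (derived state 'present') is unique to Platyeus (autapomorphy; uninformative for grouping).
C3 (derived state 'present') is shared by Platyaria, Platyeus, and Therensis — a synapomorphy uniting that clade.
C4: derived state 'present' in Platyaria and Platyeus only — synapomorphy for {Platyaria, Platyeus}.
C5 (derived state 'present') is shared by all ingroup taxa — unites the whole ingroup.
C6: derived state 'present' in Platyaria, Platyeus, Rhizis, and Therensis only — synapomorphy for {Platyaria, Platyeus, Rhizis, Therensis}.
Most parsimonious ingroup topology: (((Therensis,(Platyeus,Platyaria)),Rhizis),Ornithodon).
Platyeus and Rhizis share a more recent common ancestor with each other than either does with Ornithodon, so Ornithodon is the least closely related of the three.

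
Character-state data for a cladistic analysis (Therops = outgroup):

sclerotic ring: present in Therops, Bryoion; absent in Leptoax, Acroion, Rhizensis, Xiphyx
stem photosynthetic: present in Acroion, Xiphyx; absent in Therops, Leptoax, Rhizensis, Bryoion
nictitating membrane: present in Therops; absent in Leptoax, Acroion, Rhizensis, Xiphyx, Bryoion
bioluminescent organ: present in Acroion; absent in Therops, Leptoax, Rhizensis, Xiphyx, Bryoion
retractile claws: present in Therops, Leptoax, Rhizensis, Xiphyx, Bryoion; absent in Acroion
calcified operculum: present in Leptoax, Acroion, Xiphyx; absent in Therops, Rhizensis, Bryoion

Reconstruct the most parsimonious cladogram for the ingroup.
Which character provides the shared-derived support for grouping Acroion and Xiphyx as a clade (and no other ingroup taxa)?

Character polarity is set by the outgroup: the derived state is whichever differs from the outgroup's state, so for sclerotic ring, nictitating membrane, retractile claws the derived state is 'absent', and for the remaining characters it is 'present'.
Only Acroion, Leptoax, Rhizensis, and Xiphyx show the derived state 'absent' for sclerotic ring, supporting them as a clade.
stem photosynthetic (derived state 'present') is shared by Acroion and Xiphyx — a synapomorphy uniting that clade.
nictitating membrane (derived state 'absent') is shared by all ingroup taxa — unites the whole ingroup.
bioluminescent organ (derived state 'present') is unique to Acroion (autapomorphy; uninformative for grouping).
retractile claws: derived state 'absent' in Acroion only — an autapomorphy, so it tells us nothing about relationships among taxa.
Only Acroion, Leptoax, and Xiphyx show the derived state 'present' for calcified operculum, supporting them as a clade.
Most parsimonious ingroup topology: (((Leptoax,(Acroion,Xiphyx)),Rhizensis),Bryoion).
The clade {Acroion, Xiphyx} is supported by stem photosynthetic: its derived state 'present' occurs in exactly those taxa and in no other taxon (including the outgroup).

stem photosynthetic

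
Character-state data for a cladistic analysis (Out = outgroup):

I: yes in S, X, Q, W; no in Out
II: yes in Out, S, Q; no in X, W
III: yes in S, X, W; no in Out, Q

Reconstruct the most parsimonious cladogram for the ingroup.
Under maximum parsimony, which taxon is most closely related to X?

Character polarity is set by the outgroup: the derived state is whichever differs from the outgroup's state, so for II the derived state is 'no', and for the remaining characters it is 'yes'.
All ingroup taxa share the derived state 'yes' for I; it defines the ingroup but does not resolve relationships within it.
II (derived state 'no') is shared by W and X — a synapomorphy uniting that clade.
Only S, W, and X show the derived state 'yes' for III, supporting them as a clade.
Most parsimonious ingroup topology: ((S,(X,W)),Q).
X and W form a cherry on this tree, so they are sister taxa.

W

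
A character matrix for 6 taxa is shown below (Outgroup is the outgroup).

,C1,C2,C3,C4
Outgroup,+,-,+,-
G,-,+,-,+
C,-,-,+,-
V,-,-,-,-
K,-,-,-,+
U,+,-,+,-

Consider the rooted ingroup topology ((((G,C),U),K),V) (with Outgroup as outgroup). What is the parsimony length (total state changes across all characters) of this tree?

Map each character onto ((((G,C),U),K),V) (rooted by Outgroup) and count the minimum state changes it requires (Fitch parsimony):
C1: 2; C2: 1; C3: 3; C4: 2.
Total tree length = 8.

8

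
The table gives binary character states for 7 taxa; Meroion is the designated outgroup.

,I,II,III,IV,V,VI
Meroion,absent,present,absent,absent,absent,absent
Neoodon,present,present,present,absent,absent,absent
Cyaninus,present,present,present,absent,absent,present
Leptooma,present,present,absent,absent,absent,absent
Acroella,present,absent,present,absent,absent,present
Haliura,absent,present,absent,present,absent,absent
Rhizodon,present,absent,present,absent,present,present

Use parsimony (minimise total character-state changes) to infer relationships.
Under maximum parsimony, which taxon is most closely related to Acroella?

Rhizodon

Character polarity is set by the outgroup: the derived state is whichever differs from the outgroup's state, so for II the derived state is 'absent', and for the remaining characters it is 'present'.
I: derived state 'present' in Acroella, Cyaninus, Leptooma, Neoodon, and Rhizodon only — synapomorphy for {Acroella, Cyaninus, Leptooma, Neoodon, Rhizodon}.
II: derived state 'absent' in Acroella and Rhizodon only — synapomorphy for {Acroella, Rhizodon}.
III: derived state 'present' in Acroella, Cyaninus, Neoodon, and Rhizodon only — synapomorphy for {Acroella, Cyaninus, Neoodon, Rhizodon}.
IV: derived state 'present' in Haliura only — an autapomorphy, so it tells us nothing about relationships among taxa.
V: derived state 'present' in Rhizodon only — an autapomorphy, so it tells us nothing about relationships among taxa.
Only Acroella, Cyaninus, and Rhizodon show the derived state 'present' for VI, supporting them as a clade.
Most parsimonious ingroup topology: (((Neoodon,(Cyaninus,(Acroella,Rhizodon))),Leptooma),Haliura).
Acroella and Rhizodon form a cherry on this tree, so they are sister taxa.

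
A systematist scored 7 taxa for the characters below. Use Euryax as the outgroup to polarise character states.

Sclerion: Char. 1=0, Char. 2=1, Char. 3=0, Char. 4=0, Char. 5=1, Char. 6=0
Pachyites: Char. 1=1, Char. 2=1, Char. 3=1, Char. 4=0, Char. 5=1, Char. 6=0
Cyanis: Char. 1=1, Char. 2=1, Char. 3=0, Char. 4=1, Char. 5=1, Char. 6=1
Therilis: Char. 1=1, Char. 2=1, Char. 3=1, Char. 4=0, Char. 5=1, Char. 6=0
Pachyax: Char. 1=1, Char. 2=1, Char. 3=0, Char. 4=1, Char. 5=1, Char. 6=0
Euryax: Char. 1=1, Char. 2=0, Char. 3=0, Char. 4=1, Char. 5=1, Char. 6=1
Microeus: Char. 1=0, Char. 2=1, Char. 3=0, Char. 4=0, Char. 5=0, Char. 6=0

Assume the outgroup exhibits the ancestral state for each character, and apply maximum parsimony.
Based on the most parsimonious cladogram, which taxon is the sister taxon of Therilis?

Character polarity is set by the outgroup: the derived state is whichever differs from the outgroup's state, so for Char. 1, Char. 4, Char. 5, Char. 6 the derived state is '0', and for the remaining characters it is '1'.
Char. 1: derived state '0' in Microeus and Sclerion only — synapomorphy for {Microeus, Sclerion}.
All ingroup taxa share the derived state '1' for Char. 2; it defines the ingroup but does not resolve relationships within it.
Char. 3: derived state '1' in Pachyites and Therilis only — synapomorphy for {Pachyites, Therilis}.
Char. 4 (derived state '0') is shared by Microeus, Pachyites, Sclerion, and Therilis — a synapomorphy uniting that clade.
Char. 5 (derived state '0') is unique to Microeus (autapomorphy; uninformative for grouping).
Char. 6 (derived state '0') is shared by Microeus, Pachyax, Pachyites, Sclerion, and Therilis — a synapomorphy uniting that clade.
Most parsimonious ingroup topology: ((((Sclerion,Microeus),(Therilis,Pachyites)),Pachyax),Cyanis).
Therilis and Pachyites form a cherry on this tree, so they are sister taxa.

Pachyites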